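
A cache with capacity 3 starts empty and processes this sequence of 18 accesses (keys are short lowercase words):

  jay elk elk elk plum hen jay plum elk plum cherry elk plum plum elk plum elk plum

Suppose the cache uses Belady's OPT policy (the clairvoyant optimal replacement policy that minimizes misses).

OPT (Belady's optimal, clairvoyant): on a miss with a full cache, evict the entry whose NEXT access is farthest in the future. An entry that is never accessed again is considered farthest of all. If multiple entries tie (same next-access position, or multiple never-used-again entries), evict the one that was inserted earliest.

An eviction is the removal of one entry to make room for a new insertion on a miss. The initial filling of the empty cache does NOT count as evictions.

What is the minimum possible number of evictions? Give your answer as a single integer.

Answer: 3

Derivation:
OPT (Belady) simulation (capacity=3):
  1. access jay: MISS. Cache: [jay]
  2. access elk: MISS. Cache: [jay elk]
  3. access elk: HIT. Next use of elk: step 4. Cache: [jay elk]
  4. access elk: HIT. Next use of elk: step 9. Cache: [jay elk]
  5. access plum: MISS. Cache: [jay elk plum]
  6. access hen: MISS, evict elk (next use: step 9). Cache: [jay plum hen]
  7. access jay: HIT. Next use of jay: never. Cache: [jay plum hen]
  8. access plum: HIT. Next use of plum: step 10. Cache: [jay plum hen]
  9. access elk: MISS, evict jay (next use: never). Cache: [plum hen elk]
  10. access plum: HIT. Next use of plum: step 13. Cache: [plum hen elk]
  11. access cherry: MISS, evict hen (next use: never). Cache: [plum elk cherry]
  12. access elk: HIT. Next use of elk: step 15. Cache: [plum elk cherry]
  13. access plum: HIT. Next use of plum: step 14. Cache: [plum elk cherry]
  14. access plum: HIT. Next use of plum: step 16. Cache: [plum elk cherry]
  15. access elk: HIT. Next use of elk: step 17. Cache: [plum elk cherry]
  16. access plum: HIT. Next use of plum: step 18. Cache: [plum elk cherry]
  17. access elk: HIT. Next use of elk: never. Cache: [plum elk cherry]
  18. access plum: HIT. Next use of plum: never. Cache: [plum elk cherry]
Total: 12 hits, 6 misses, 3 evictions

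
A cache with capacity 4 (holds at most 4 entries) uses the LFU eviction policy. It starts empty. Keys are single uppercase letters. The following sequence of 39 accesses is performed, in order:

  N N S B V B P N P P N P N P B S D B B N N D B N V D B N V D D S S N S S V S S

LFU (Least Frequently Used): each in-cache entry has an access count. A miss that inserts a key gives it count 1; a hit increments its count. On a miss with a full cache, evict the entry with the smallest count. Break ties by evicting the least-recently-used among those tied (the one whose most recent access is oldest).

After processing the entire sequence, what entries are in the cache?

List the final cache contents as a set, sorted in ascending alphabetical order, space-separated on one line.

Answer: B N P S

Derivation:
LFU simulation (capacity=4):
  1. access N: MISS. Cache: [N(c=1)]
  2. access N: HIT, count now 2. Cache: [N(c=2)]
  3. access S: MISS. Cache: [S(c=1) N(c=2)]
  4. access B: MISS. Cache: [S(c=1) B(c=1) N(c=2)]
  5. access V: MISS. Cache: [S(c=1) B(c=1) V(c=1) N(c=2)]
  6. access B: HIT, count now 2. Cache: [S(c=1) V(c=1) N(c=2) B(c=2)]
  7. access P: MISS, evict S(c=1). Cache: [V(c=1) P(c=1) N(c=2) B(c=2)]
  8. access N: HIT, count now 3. Cache: [V(c=1) P(c=1) B(c=2) N(c=3)]
  9. access P: HIT, count now 2. Cache: [V(c=1) B(c=2) P(c=2) N(c=3)]
  10. access P: HIT, count now 3. Cache: [V(c=1) B(c=2) N(c=3) P(c=3)]
  11. access N: HIT, count now 4. Cache: [V(c=1) B(c=2) P(c=3) N(c=4)]
  12. access P: HIT, count now 4. Cache: [V(c=1) B(c=2) N(c=4) P(c=4)]
  13. access N: HIT, count now 5. Cache: [V(c=1) B(c=2) P(c=4) N(c=5)]
  14. access P: HIT, count now 5. Cache: [V(c=1) B(c=2) N(c=5) P(c=5)]
  15. access B: HIT, count now 3. Cache: [V(c=1) B(c=3) N(c=5) P(c=5)]
  16. access S: MISS, evict V(c=1). Cache: [S(c=1) B(c=3) N(c=5) P(c=5)]
  17. access D: MISS, evict S(c=1). Cache: [D(c=1) B(c=3) N(c=5) P(c=5)]
  18. access B: HIT, count now 4. Cache: [D(c=1) B(c=4) N(c=5) P(c=5)]
  19. access B: HIT, count now 5. Cache: [D(c=1) N(c=5) P(c=5) B(c=5)]
  20. access N: HIT, count now 6. Cache: [D(c=1) P(c=5) B(c=5) N(c=6)]
  21. access N: HIT, count now 7. Cache: [D(c=1) P(c=5) B(c=5) N(c=7)]
  22. access D: HIT, count now 2. Cache: [D(c=2) P(c=5) B(c=5) N(c=7)]
  23. access B: HIT, count now 6. Cache: [D(c=2) P(c=5) B(c=6) N(c=7)]
  24. access N: HIT, count now 8. Cache: [D(c=2) P(c=5) B(c=6) N(c=8)]
  25. access V: MISS, evict D(c=2). Cache: [V(c=1) P(c=5) B(c=6) N(c=8)]
  26. access D: MISS, evict V(c=1). Cache: [D(c=1) P(c=5) B(c=6) N(c=8)]
  27. access B: HIT, count now 7. Cache: [D(c=1) P(c=5) B(c=7) N(c=8)]
  28. access N: HIT, count now 9. Cache: [D(c=1) P(c=5) B(c=7) N(c=9)]
  29. access V: MISS, evict D(c=1). Cache: [V(c=1) P(c=5) B(c=7) N(c=9)]
  30. access D: MISS, evict V(c=1). Cache: [D(c=1) P(c=5) B(c=7) N(c=9)]
  31. access D: HIT, count now 2. Cache: [D(c=2) P(c=5) B(c=7) N(c=9)]
  32. access S: MISS, evict D(c=2). Cache: [S(c=1) P(c=5) B(c=7) N(c=9)]
  33. access S: HIT, count now 2. Cache: [S(c=2) P(c=5) B(c=7) N(c=9)]
  34. access N: HIT, count now 10. Cache: [S(c=2) P(c=5) B(c=7) N(c=10)]
  35. access S: HIT, count now 3. Cache: [S(c=3) P(c=5) B(c=7) N(c=10)]
  36. access S: HIT, count now 4. Cache: [S(c=4) P(c=5) B(c=7) N(c=10)]
  37. access V: MISS, evict S(c=4). Cache: [V(c=1) P(c=5) B(c=7) N(c=10)]
  38. access S: MISS, evict V(c=1). Cache: [S(c=1) P(c=5) B(c=7) N(c=10)]
  39. access S: HIT, count now 2. Cache: [S(c=2) P(c=5) B(c=7) N(c=10)]
Total: 25 hits, 14 misses, 10 evictions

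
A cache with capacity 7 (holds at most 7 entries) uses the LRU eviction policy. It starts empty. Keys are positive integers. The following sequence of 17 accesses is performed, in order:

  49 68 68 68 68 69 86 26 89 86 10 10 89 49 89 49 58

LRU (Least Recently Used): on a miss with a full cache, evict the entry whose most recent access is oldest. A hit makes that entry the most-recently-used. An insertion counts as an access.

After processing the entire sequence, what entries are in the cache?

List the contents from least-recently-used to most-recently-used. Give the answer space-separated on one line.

Answer: 69 26 86 10 89 49 58

Derivation:
LRU simulation (capacity=7):
  1. access 49: MISS. Cache (LRU->MRU): [49]
  2. access 68: MISS. Cache (LRU->MRU): [49 68]
  3. access 68: HIT. Cache (LRU->MRU): [49 68]
  4. access 68: HIT. Cache (LRU->MRU): [49 68]
  5. access 68: HIT. Cache (LRU->MRU): [49 68]
  6. access 69: MISS. Cache (LRU->MRU): [49 68 69]
  7. access 86: MISS. Cache (LRU->MRU): [49 68 69 86]
  8. access 26: MISS. Cache (LRU->MRU): [49 68 69 86 26]
  9. access 89: MISS. Cache (LRU->MRU): [49 68 69 86 26 89]
  10. access 86: HIT. Cache (LRU->MRU): [49 68 69 26 89 86]
  11. access 10: MISS. Cache (LRU->MRU): [49 68 69 26 89 86 10]
  12. access 10: HIT. Cache (LRU->MRU): [49 68 69 26 89 86 10]
  13. access 89: HIT. Cache (LRU->MRU): [49 68 69 26 86 10 89]
  14. access 49: HIT. Cache (LRU->MRU): [68 69 26 86 10 89 49]
  15. access 89: HIT. Cache (LRU->MRU): [68 69 26 86 10 49 89]
  16. access 49: HIT. Cache (LRU->MRU): [68 69 26 86 10 89 49]
  17. access 58: MISS, evict 68. Cache (LRU->MRU): [69 26 86 10 89 49 58]
Total: 9 hits, 8 misses, 1 evictions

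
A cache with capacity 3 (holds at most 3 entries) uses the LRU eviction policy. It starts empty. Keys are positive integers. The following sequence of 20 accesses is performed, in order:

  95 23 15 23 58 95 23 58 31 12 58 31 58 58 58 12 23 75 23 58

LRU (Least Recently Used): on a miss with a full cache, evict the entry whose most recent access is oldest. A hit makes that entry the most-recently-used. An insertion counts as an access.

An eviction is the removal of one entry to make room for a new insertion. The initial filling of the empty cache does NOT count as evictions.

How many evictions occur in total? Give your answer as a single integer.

LRU simulation (capacity=3):
  1. access 95: MISS. Cache (LRU->MRU): [95]
  2. access 23: MISS. Cache (LRU->MRU): [95 23]
  3. access 15: MISS. Cache (LRU->MRU): [95 23 15]
  4. access 23: HIT. Cache (LRU->MRU): [95 15 23]
  5. access 58: MISS, evict 95. Cache (LRU->MRU): [15 23 58]
  6. access 95: MISS, evict 15. Cache (LRU->MRU): [23 58 95]
  7. access 23: HIT. Cache (LRU->MRU): [58 95 23]
  8. access 58: HIT. Cache (LRU->MRU): [95 23 58]
  9. access 31: MISS, evict 95. Cache (LRU->MRU): [23 58 31]
  10. access 12: MISS, evict 23. Cache (LRU->MRU): [58 31 12]
  11. access 58: HIT. Cache (LRU->MRU): [31 12 58]
  12. access 31: HIT. Cache (LRU->MRU): [12 58 31]
  13. access 58: HIT. Cache (LRU->MRU): [12 31 58]
  14. access 58: HIT. Cache (LRU->MRU): [12 31 58]
  15. access 58: HIT. Cache (LRU->MRU): [12 31 58]
  16. access 12: HIT. Cache (LRU->MRU): [31 58 12]
  17. access 23: MISS, evict 31. Cache (LRU->MRU): [58 12 23]
  18. access 75: MISS, evict 58. Cache (LRU->MRU): [12 23 75]
  19. access 23: HIT. Cache (LRU->MRU): [12 75 23]
  20. access 58: MISS, evict 12. Cache (LRU->MRU): [75 23 58]
Total: 10 hits, 10 misses, 7 evictions

Answer: 7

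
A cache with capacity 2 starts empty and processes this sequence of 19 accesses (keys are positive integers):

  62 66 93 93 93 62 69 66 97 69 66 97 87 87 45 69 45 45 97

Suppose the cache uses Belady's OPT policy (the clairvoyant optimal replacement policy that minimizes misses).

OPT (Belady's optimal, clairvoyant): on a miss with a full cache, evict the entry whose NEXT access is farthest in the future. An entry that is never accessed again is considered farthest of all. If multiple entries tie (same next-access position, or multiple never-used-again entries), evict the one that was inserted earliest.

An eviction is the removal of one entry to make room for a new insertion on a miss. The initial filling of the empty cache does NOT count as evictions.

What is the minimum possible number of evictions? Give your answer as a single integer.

OPT (Belady) simulation (capacity=2):
  1. access 62: MISS. Cache: [62]
  2. access 66: MISS. Cache: [62 66]
  3. access 93: MISS, evict 66 (next use: step 8). Cache: [62 93]
  4. access 93: HIT. Next use of 93: step 5. Cache: [62 93]
  5. access 93: HIT. Next use of 93: never. Cache: [62 93]
  6. access 62: HIT. Next use of 62: never. Cache: [62 93]
  7. access 69: MISS, evict 62 (next use: never). Cache: [93 69]
  8. access 66: MISS, evict 93 (next use: never). Cache: [69 66]
  9. access 97: MISS, evict 66 (next use: step 11). Cache: [69 97]
  10. access 69: HIT. Next use of 69: step 16. Cache: [69 97]
  11. access 66: MISS, evict 69 (next use: step 16). Cache: [97 66]
  12. access 97: HIT. Next use of 97: step 19. Cache: [97 66]
  13. access 87: MISS, evict 66 (next use: never). Cache: [97 87]
  14. access 87: HIT. Next use of 87: never. Cache: [97 87]
  15. access 45: MISS, evict 87 (next use: never). Cache: [97 45]
  16. access 69: MISS, evict 97 (next use: step 19). Cache: [45 69]
  17. access 45: HIT. Next use of 45: step 18. Cache: [45 69]
  18. access 45: HIT. Next use of 45: never. Cache: [45 69]
  19. access 97: MISS, evict 45 (next use: never). Cache: [69 97]
Total: 8 hits, 11 misses, 9 evictions

Answer: 9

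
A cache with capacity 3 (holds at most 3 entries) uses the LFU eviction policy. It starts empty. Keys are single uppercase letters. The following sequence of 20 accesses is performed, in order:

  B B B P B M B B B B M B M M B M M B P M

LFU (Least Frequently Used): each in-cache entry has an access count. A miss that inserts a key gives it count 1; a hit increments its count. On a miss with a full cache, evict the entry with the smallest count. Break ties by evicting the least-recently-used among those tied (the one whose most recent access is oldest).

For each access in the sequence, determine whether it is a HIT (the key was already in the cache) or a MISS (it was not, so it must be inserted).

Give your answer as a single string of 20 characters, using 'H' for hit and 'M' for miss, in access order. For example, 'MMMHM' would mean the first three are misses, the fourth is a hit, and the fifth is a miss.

LFU simulation (capacity=3):
  1. access B: MISS. Cache: [B(c=1)]
  2. access B: HIT, count now 2. Cache: [B(c=2)]
  3. access B: HIT, count now 3. Cache: [B(c=3)]
  4. access P: MISS. Cache: [P(c=1) B(c=3)]
  5. access B: HIT, count now 4. Cache: [P(c=1) B(c=4)]
  6. access M: MISS. Cache: [P(c=1) M(c=1) B(c=4)]
  7. access B: HIT, count now 5. Cache: [P(c=1) M(c=1) B(c=5)]
  8. access B: HIT, count now 6. Cache: [P(c=1) M(c=1) B(c=6)]
  9. access B: HIT, count now 7. Cache: [P(c=1) M(c=1) B(c=7)]
  10. access B: HIT, count now 8. Cache: [P(c=1) M(c=1) B(c=8)]
  11. access M: HIT, count now 2. Cache: [P(c=1) M(c=2) B(c=8)]
  12. access B: HIT, count now 9. Cache: [P(c=1) M(c=2) B(c=9)]
  13. access M: HIT, count now 3. Cache: [P(c=1) M(c=3) B(c=9)]
  14. access M: HIT, count now 4. Cache: [P(c=1) M(c=4) B(c=9)]
  15. access B: HIT, count now 10. Cache: [P(c=1) M(c=4) B(c=10)]
  16. access M: HIT, count now 5. Cache: [P(c=1) M(c=5) B(c=10)]
  17. access M: HIT, count now 6. Cache: [P(c=1) M(c=6) B(c=10)]
  18. access B: HIT, count now 11. Cache: [P(c=1) M(c=6) B(c=11)]
  19. access P: HIT, count now 2. Cache: [P(c=2) M(c=6) B(c=11)]
  20. access M: HIT, count now 7. Cache: [P(c=2) M(c=7) B(c=11)]
Total: 17 hits, 3 misses, 0 evictions

Answer: MHHMHMHHHHHHHHHHHHHH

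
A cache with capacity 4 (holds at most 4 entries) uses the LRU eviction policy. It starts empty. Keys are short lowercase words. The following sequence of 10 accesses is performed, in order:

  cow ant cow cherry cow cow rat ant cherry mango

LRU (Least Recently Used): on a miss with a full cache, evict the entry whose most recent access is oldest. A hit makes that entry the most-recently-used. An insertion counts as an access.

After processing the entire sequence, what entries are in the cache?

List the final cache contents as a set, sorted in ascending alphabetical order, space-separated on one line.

LRU simulation (capacity=4):
  1. access cow: MISS. Cache (LRU->MRU): [cow]
  2. access ant: MISS. Cache (LRU->MRU): [cow ant]
  3. access cow: HIT. Cache (LRU->MRU): [ant cow]
  4. access cherry: MISS. Cache (LRU->MRU): [ant cow cherry]
  5. access cow: HIT. Cache (LRU->MRU): [ant cherry cow]
  6. access cow: HIT. Cache (LRU->MRU): [ant cherry cow]
  7. access rat: MISS. Cache (LRU->MRU): [ant cherry cow rat]
  8. access ant: HIT. Cache (LRU->MRU): [cherry cow rat ant]
  9. access cherry: HIT. Cache (LRU->MRU): [cow rat ant cherry]
  10. access mango: MISS, evict cow. Cache (LRU->MRU): [rat ant cherry mango]
Total: 5 hits, 5 misses, 1 evictions

Answer: ant cherry mango rat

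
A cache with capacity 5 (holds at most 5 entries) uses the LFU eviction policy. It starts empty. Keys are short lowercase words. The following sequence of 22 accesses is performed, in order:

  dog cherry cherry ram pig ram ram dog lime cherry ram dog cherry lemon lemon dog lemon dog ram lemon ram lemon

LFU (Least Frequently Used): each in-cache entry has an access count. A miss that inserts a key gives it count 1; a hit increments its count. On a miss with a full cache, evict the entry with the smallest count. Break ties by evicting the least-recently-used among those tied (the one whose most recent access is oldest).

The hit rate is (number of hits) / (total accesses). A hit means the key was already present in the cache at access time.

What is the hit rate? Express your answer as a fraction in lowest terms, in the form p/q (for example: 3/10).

Answer: 8/11

Derivation:
LFU simulation (capacity=5):
  1. access dog: MISS. Cache: [dog(c=1)]
  2. access cherry: MISS. Cache: [dog(c=1) cherry(c=1)]
  3. access cherry: HIT, count now 2. Cache: [dog(c=1) cherry(c=2)]
  4. access ram: MISS. Cache: [dog(c=1) ram(c=1) cherry(c=2)]
  5. access pig: MISS. Cache: [dog(c=1) ram(c=1) pig(c=1) cherry(c=2)]
  6. access ram: HIT, count now 2. Cache: [dog(c=1) pig(c=1) cherry(c=2) ram(c=2)]
  7. access ram: HIT, count now 3. Cache: [dog(c=1) pig(c=1) cherry(c=2) ram(c=3)]
  8. access dog: HIT, count now 2. Cache: [pig(c=1) cherry(c=2) dog(c=2) ram(c=3)]
  9. access lime: MISS. Cache: [pig(c=1) lime(c=1) cherry(c=2) dog(c=2) ram(c=3)]
  10. access cherry: HIT, count now 3. Cache: [pig(c=1) lime(c=1) dog(c=2) ram(c=3) cherry(c=3)]
  11. access ram: HIT, count now 4. Cache: [pig(c=1) lime(c=1) dog(c=2) cherry(c=3) ram(c=4)]
  12. access dog: HIT, count now 3. Cache: [pig(c=1) lime(c=1) cherry(c=3) dog(c=3) ram(c=4)]
  13. access cherry: HIT, count now 4. Cache: [pig(c=1) lime(c=1) dog(c=3) ram(c=4) cherry(c=4)]
  14. access lemon: MISS, evict pig(c=1). Cache: [lime(c=1) lemon(c=1) dog(c=3) ram(c=4) cherry(c=4)]
  15. access lemon: HIT, count now 2. Cache: [lime(c=1) lemon(c=2) dog(c=3) ram(c=4) cherry(c=4)]
  16. access dog: HIT, count now 4. Cache: [lime(c=1) lemon(c=2) ram(c=4) cherry(c=4) dog(c=4)]
  17. access lemon: HIT, count now 3. Cache: [lime(c=1) lemon(c=3) ram(c=4) cherry(c=4) dog(c=4)]
  18. access dog: HIT, count now 5. Cache: [lime(c=1) lemon(c=3) ram(c=4) cherry(c=4) dog(c=5)]
  19. access ram: HIT, count now 5. Cache: [lime(c=1) lemon(c=3) cherry(c=4) dog(c=5) ram(c=5)]
  20. access lemon: HIT, count now 4. Cache: [lime(c=1) cherry(c=4) lemon(c=4) dog(c=5) ram(c=5)]
  21. access ram: HIT, count now 6. Cache: [lime(c=1) cherry(c=4) lemon(c=4) dog(c=5) ram(c=6)]
  22. access lemon: HIT, count now 5. Cache: [lime(c=1) cherry(c=4) dog(c=5) lemon(c=5) ram(c=6)]
Total: 16 hits, 6 misses, 1 evictions

Hit rate = 16/22 = 8/11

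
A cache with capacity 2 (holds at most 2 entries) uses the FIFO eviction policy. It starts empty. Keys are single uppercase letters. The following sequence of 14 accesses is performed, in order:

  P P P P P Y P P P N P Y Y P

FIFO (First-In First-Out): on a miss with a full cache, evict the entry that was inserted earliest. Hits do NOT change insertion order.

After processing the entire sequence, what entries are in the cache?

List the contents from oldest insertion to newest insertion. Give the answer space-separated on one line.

FIFO simulation (capacity=2):
  1. access P: MISS. Cache (old->new): [P]
  2. access P: HIT. Cache (old->new): [P]
  3. access P: HIT. Cache (old->new): [P]
  4. access P: HIT. Cache (old->new): [P]
  5. access P: HIT. Cache (old->new): [P]
  6. access Y: MISS. Cache (old->new): [P Y]
  7. access P: HIT. Cache (old->new): [P Y]
  8. access P: HIT. Cache (old->new): [P Y]
  9. access P: HIT. Cache (old->new): [P Y]
  10. access N: MISS, evict P. Cache (old->new): [Y N]
  11. access P: MISS, evict Y. Cache (old->new): [N P]
  12. access Y: MISS, evict N. Cache (old->new): [P Y]
  13. access Y: HIT. Cache (old->new): [P Y]
  14. access P: HIT. Cache (old->new): [P Y]
Total: 9 hits, 5 misses, 3 evictions

Answer: P Y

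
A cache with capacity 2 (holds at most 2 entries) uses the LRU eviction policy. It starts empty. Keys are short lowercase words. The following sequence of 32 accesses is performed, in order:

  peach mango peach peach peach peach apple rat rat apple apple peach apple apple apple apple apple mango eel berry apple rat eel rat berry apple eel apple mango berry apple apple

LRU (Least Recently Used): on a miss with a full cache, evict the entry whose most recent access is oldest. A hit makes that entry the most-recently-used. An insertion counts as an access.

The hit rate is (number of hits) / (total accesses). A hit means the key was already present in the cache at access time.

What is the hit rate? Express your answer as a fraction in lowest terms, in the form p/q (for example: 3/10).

Answer: 15/32

Derivation:
LRU simulation (capacity=2):
  1. access peach: MISS. Cache (LRU->MRU): [peach]
  2. access mango: MISS. Cache (LRU->MRU): [peach mango]
  3. access peach: HIT. Cache (LRU->MRU): [mango peach]
  4. access peach: HIT. Cache (LRU->MRU): [mango peach]
  5. access peach: HIT. Cache (LRU->MRU): [mango peach]
  6. access peach: HIT. Cache (LRU->MRU): [mango peach]
  7. access apple: MISS, evict mango. Cache (LRU->MRU): [peach apple]
  8. access rat: MISS, evict peach. Cache (LRU->MRU): [apple rat]
  9. access rat: HIT. Cache (LRU->MRU): [apple rat]
  10. access apple: HIT. Cache (LRU->MRU): [rat apple]
  11. access apple: HIT. Cache (LRU->MRU): [rat apple]
  12. access peach: MISS, evict rat. Cache (LRU->MRU): [apple peach]
  13. access apple: HIT. Cache (LRU->MRU): [peach apple]
  14. access apple: HIT. Cache (LRU->MRU): [peach apple]
  15. access apple: HIT. Cache (LRU->MRU): [peach apple]
  16. access apple: HIT. Cache (LRU->MRU): [peach apple]
  17. access apple: HIT. Cache (LRU->MRU): [peach apple]
  18. access mango: MISS, evict peach. Cache (LRU->MRU): [apple mango]
  19. access eel: MISS, evict apple. Cache (LRU->MRU): [mango eel]
  20. access berry: MISS, evict mango. Cache (LRU->MRU): [eel berry]
  21. access apple: MISS, evict eel. Cache (LRU->MRU): [berry apple]
  22. access rat: MISS, evict berry. Cache (LRU->MRU): [apple rat]
  23. access eel: MISS, evict apple. Cache (LRU->MRU): [rat eel]
  24. access rat: HIT. Cache (LRU->MRU): [eel rat]
  25. access berry: MISS, evict eel. Cache (LRU->MRU): [rat berry]
  26. access apple: MISS, evict rat. Cache (LRU->MRU): [berry apple]
  27. access eel: MISS, evict berry. Cache (LRU->MRU): [apple eel]
  28. access apple: HIT. Cache (LRU->MRU): [eel apple]
  29. access mango: MISS, evict eel. Cache (LRU->MRU): [apple mango]
  30. access berry: MISS, evict apple. Cache (LRU->MRU): [mango berry]
  31. access apple: MISS, evict mango. Cache (LRU->MRU): [berry apple]
  32. access apple: HIT. Cache (LRU->MRU): [berry apple]
Total: 15 hits, 17 misses, 15 evictions

Hit rate = 15/32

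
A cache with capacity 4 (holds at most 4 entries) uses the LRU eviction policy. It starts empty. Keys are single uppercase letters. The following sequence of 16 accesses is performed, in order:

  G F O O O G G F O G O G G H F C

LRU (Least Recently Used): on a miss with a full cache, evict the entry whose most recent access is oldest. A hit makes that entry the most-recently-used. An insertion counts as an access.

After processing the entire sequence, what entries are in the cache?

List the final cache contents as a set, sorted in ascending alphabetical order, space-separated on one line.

Answer: C F G H

Derivation:
LRU simulation (capacity=4):
  1. access G: MISS. Cache (LRU->MRU): [G]
  2. access F: MISS. Cache (LRU->MRU): [G F]
  3. access O: MISS. Cache (LRU->MRU): [G F O]
  4. access O: HIT. Cache (LRU->MRU): [G F O]
  5. access O: HIT. Cache (LRU->MRU): [G F O]
  6. access G: HIT. Cache (LRU->MRU): [F O G]
  7. access G: HIT. Cache (LRU->MRU): [F O G]
  8. access F: HIT. Cache (LRU->MRU): [O G F]
  9. access O: HIT. Cache (LRU->MRU): [G F O]
  10. access G: HIT. Cache (LRU->MRU): [F O G]
  11. access O: HIT. Cache (LRU->MRU): [F G O]
  12. access G: HIT. Cache (LRU->MRU): [F O G]
  13. access G: HIT. Cache (LRU->MRU): [F O G]
  14. access H: MISS. Cache (LRU->MRU): [F O G H]
  15. access F: HIT. Cache (LRU->MRU): [O G H F]
  16. access C: MISS, evict O. Cache (LRU->MRU): [G H F C]
Total: 11 hits, 5 misses, 1 evictions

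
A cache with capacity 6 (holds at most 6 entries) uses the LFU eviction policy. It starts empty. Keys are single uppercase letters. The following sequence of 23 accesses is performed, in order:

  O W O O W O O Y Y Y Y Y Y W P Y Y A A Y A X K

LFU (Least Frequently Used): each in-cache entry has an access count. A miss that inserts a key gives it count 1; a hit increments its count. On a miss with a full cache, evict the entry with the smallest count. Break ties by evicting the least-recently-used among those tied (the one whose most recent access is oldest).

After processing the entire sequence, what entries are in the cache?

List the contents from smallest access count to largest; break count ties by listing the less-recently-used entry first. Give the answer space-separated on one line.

Answer: X K W A O Y

Derivation:
LFU simulation (capacity=6):
  1. access O: MISS. Cache: [O(c=1)]
  2. access W: MISS. Cache: [O(c=1) W(c=1)]
  3. access O: HIT, count now 2. Cache: [W(c=1) O(c=2)]
  4. access O: HIT, count now 3. Cache: [W(c=1) O(c=3)]
  5. access W: HIT, count now 2. Cache: [W(c=2) O(c=3)]
  6. access O: HIT, count now 4. Cache: [W(c=2) O(c=4)]
  7. access O: HIT, count now 5. Cache: [W(c=2) O(c=5)]
  8. access Y: MISS. Cache: [Y(c=1) W(c=2) O(c=5)]
  9. access Y: HIT, count now 2. Cache: [W(c=2) Y(c=2) O(c=5)]
  10. access Y: HIT, count now 3. Cache: [W(c=2) Y(c=3) O(c=5)]
  11. access Y: HIT, count now 4. Cache: [W(c=2) Y(c=4) O(c=5)]
  12. access Y: HIT, count now 5. Cache: [W(c=2) O(c=5) Y(c=5)]
  13. access Y: HIT, count now 6. Cache: [W(c=2) O(c=5) Y(c=6)]
  14. access W: HIT, count now 3. Cache: [W(c=3) O(c=5) Y(c=6)]
  15. access P: MISS. Cache: [P(c=1) W(c=3) O(c=5) Y(c=6)]
  16. access Y: HIT, count now 7. Cache: [P(c=1) W(c=3) O(c=5) Y(c=7)]
  17. access Y: HIT, count now 8. Cache: [P(c=1) W(c=3) O(c=5) Y(c=8)]
  18. access A: MISS. Cache: [P(c=1) A(c=1) W(c=3) O(c=5) Y(c=8)]
  19. access A: HIT, count now 2. Cache: [P(c=1) A(c=2) W(c=3) O(c=5) Y(c=8)]
  20. access Y: HIT, count now 9. Cache: [P(c=1) A(c=2) W(c=3) O(c=5) Y(c=9)]
  21. access A: HIT, count now 3. Cache: [P(c=1) W(c=3) A(c=3) O(c=5) Y(c=9)]
  22. access X: MISS. Cache: [P(c=1) X(c=1) W(c=3) A(c=3) O(c=5) Y(c=9)]
  23. access K: MISS, evict P(c=1). Cache: [X(c=1) K(c=1) W(c=3) A(c=3) O(c=5) Y(c=9)]
Total: 16 hits, 7 misses, 1 evictions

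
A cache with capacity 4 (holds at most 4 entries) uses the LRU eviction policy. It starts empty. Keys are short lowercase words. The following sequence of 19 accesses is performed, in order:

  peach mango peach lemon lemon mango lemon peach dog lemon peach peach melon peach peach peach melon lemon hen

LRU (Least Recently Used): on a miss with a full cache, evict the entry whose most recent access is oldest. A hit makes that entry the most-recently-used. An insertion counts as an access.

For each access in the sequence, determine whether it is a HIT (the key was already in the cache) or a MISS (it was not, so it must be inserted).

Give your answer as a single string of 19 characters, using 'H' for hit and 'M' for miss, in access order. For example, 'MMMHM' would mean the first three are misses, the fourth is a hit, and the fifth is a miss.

LRU simulation (capacity=4):
  1. access peach: MISS. Cache (LRU->MRU): [peach]
  2. access mango: MISS. Cache (LRU->MRU): [peach mango]
  3. access peach: HIT. Cache (LRU->MRU): [mango peach]
  4. access lemon: MISS. Cache (LRU->MRU): [mango peach lemon]
  5. access lemon: HIT. Cache (LRU->MRU): [mango peach lemon]
  6. access mango: HIT. Cache (LRU->MRU): [peach lemon mango]
  7. access lemon: HIT. Cache (LRU->MRU): [peach mango lemon]
  8. access peach: HIT. Cache (LRU->MRU): [mango lemon peach]
  9. access dog: MISS. Cache (LRU->MRU): [mango lemon peach dog]
  10. access lemon: HIT. Cache (LRU->MRU): [mango peach dog lemon]
  11. access peach: HIT. Cache (LRU->MRU): [mango dog lemon peach]
  12. access peach: HIT. Cache (LRU->MRU): [mango dog lemon peach]
  13. access melon: MISS, evict mango. Cache (LRU->MRU): [dog lemon peach melon]
  14. access peach: HIT. Cache (LRU->MRU): [dog lemon melon peach]
  15. access peach: HIT. Cache (LRU->MRU): [dog lemon melon peach]
  16. access peach: HIT. Cache (LRU->MRU): [dog lemon melon peach]
  17. access melon: HIT. Cache (LRU->MRU): [dog lemon peach melon]
  18. access lemon: HIT. Cache (LRU->MRU): [dog peach melon lemon]
  19. access hen: MISS, evict dog. Cache (LRU->MRU): [peach melon lemon hen]
Total: 13 hits, 6 misses, 2 evictions

Answer: MMHMHHHHMHHHMHHHHHM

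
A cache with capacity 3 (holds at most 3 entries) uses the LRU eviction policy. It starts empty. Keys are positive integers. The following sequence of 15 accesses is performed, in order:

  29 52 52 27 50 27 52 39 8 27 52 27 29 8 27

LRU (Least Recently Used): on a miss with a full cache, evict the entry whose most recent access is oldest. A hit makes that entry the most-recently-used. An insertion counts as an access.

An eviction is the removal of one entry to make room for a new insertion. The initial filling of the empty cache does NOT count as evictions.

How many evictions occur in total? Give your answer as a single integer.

LRU simulation (capacity=3):
  1. access 29: MISS. Cache (LRU->MRU): [29]
  2. access 52: MISS. Cache (LRU->MRU): [29 52]
  3. access 52: HIT. Cache (LRU->MRU): [29 52]
  4. access 27: MISS. Cache (LRU->MRU): [29 52 27]
  5. access 50: MISS, evict 29. Cache (LRU->MRU): [52 27 50]
  6. access 27: HIT. Cache (LRU->MRU): [52 50 27]
  7. access 52: HIT. Cache (LRU->MRU): [50 27 52]
  8. access 39: MISS, evict 50. Cache (LRU->MRU): [27 52 39]
  9. access 8: MISS, evict 27. Cache (LRU->MRU): [52 39 8]
  10. access 27: MISS, evict 52. Cache (LRU->MRU): [39 8 27]
  11. access 52: MISS, evict 39. Cache (LRU->MRU): [8 27 52]
  12. access 27: HIT. Cache (LRU->MRU): [8 52 27]
  13. access 29: MISS, evict 8. Cache (LRU->MRU): [52 27 29]
  14. access 8: MISS, evict 52. Cache (LRU->MRU): [27 29 8]
  15. access 27: HIT. Cache (LRU->MRU): [29 8 27]
Total: 5 hits, 10 misses, 7 evictions

Answer: 7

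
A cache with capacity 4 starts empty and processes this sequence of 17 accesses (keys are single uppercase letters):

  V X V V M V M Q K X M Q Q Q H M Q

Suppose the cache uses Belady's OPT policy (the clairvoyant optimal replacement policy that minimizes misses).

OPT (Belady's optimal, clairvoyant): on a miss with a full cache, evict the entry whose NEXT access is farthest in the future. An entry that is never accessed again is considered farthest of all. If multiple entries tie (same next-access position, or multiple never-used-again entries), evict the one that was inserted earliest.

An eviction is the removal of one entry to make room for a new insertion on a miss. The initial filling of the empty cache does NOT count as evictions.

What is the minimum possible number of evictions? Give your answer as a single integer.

OPT (Belady) simulation (capacity=4):
  1. access V: MISS. Cache: [V]
  2. access X: MISS. Cache: [V X]
  3. access V: HIT. Next use of V: step 4. Cache: [V X]
  4. access V: HIT. Next use of V: step 6. Cache: [V X]
  5. access M: MISS. Cache: [V X M]
  6. access V: HIT. Next use of V: never. Cache: [V X M]
  7. access M: HIT. Next use of M: step 11. Cache: [V X M]
  8. access Q: MISS. Cache: [V X M Q]
  9. access K: MISS, evict V (next use: never). Cache: [X M Q K]
  10. access X: HIT. Next use of X: never. Cache: [X M Q K]
  11. access M: HIT. Next use of M: step 16. Cache: [X M Q K]
  12. access Q: HIT. Next use of Q: step 13. Cache: [X M Q K]
  13. access Q: HIT. Next use of Q: step 14. Cache: [X M Q K]
  14. access Q: HIT. Next use of Q: step 17. Cache: [X M Q K]
  15. access H: MISS, evict X (next use: never). Cache: [M Q K H]
  16. access M: HIT. Next use of M: never. Cache: [M Q K H]
  17. access Q: HIT. Next use of Q: never. Cache: [M Q K H]
Total: 11 hits, 6 misses, 2 evictions

Answer: 2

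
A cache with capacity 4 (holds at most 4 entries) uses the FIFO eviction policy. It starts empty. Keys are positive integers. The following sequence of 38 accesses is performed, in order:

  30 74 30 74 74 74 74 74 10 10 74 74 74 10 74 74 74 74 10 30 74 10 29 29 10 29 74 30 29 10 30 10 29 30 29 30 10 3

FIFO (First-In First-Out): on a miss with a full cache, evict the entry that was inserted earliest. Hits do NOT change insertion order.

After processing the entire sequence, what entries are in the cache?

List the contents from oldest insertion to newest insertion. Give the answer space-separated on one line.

FIFO simulation (capacity=4):
  1. access 30: MISS. Cache (old->new): [30]
  2. access 74: MISS. Cache (old->new): [30 74]
  3. access 30: HIT. Cache (old->new): [30 74]
  4. access 74: HIT. Cache (old->new): [30 74]
  5. access 74: HIT. Cache (old->new): [30 74]
  6. access 74: HIT. Cache (old->new): [30 74]
  7. access 74: HIT. Cache (old->new): [30 74]
  8. access 74: HIT. Cache (old->new): [30 74]
  9. access 10: MISS. Cache (old->new): [30 74 10]
  10. access 10: HIT. Cache (old->new): [30 74 10]
  11. access 74: HIT. Cache (old->new): [30 74 10]
  12. access 74: HIT. Cache (old->new): [30 74 10]
  13. access 74: HIT. Cache (old->new): [30 74 10]
  14. access 10: HIT. Cache (old->new): [30 74 10]
  15. access 74: HIT. Cache (old->new): [30 74 10]
  16. access 74: HIT. Cache (old->new): [30 74 10]
  17. access 74: HIT. Cache (old->new): [30 74 10]
  18. access 74: HIT. Cache (old->new): [30 74 10]
  19. access 10: HIT. Cache (old->new): [30 74 10]
  20. access 30: HIT. Cache (old->new): [30 74 10]
  21. access 74: HIT. Cache (old->new): [30 74 10]
  22. access 10: HIT. Cache (old->new): [30 74 10]
  23. access 29: MISS. Cache (old->new): [30 74 10 29]
  24. access 29: HIT. Cache (old->new): [30 74 10 29]
  25. access 10: HIT. Cache (old->new): [30 74 10 29]
  26. access 29: HIT. Cache (old->new): [30 74 10 29]
  27. access 74: HIT. Cache (old->new): [30 74 10 29]
  28. access 30: HIT. Cache (old->new): [30 74 10 29]
  29. access 29: HIT. Cache (old->new): [30 74 10 29]
  30. access 10: HIT. Cache (old->new): [30 74 10 29]
  31. access 30: HIT. Cache (old->new): [30 74 10 29]
  32. access 10: HIT. Cache (old->new): [30 74 10 29]
  33. access 29: HIT. Cache (old->new): [30 74 10 29]
  34. access 30: HIT. Cache (old->new): [30 74 10 29]
  35. access 29: HIT. Cache (old->new): [30 74 10 29]
  36. access 30: HIT. Cache (old->new): [30 74 10 29]
  37. access 10: HIT. Cache (old->new): [30 74 10 29]
  38. access 3: MISS, evict 30. Cache (old->new): [74 10 29 3]
Total: 33 hits, 5 misses, 1 evictions

Answer: 74 10 29 3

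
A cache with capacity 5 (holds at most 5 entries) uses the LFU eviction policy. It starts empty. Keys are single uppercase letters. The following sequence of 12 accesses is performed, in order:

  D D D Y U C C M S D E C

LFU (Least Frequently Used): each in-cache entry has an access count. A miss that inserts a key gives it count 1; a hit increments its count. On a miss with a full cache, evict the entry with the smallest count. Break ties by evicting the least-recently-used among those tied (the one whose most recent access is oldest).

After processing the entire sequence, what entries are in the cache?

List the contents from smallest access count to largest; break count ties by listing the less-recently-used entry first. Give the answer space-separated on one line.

LFU simulation (capacity=5):
  1. access D: MISS. Cache: [D(c=1)]
  2. access D: HIT, count now 2. Cache: [D(c=2)]
  3. access D: HIT, count now 3. Cache: [D(c=3)]
  4. access Y: MISS. Cache: [Y(c=1) D(c=3)]
  5. access U: MISS. Cache: [Y(c=1) U(c=1) D(c=3)]
  6. access C: MISS. Cache: [Y(c=1) U(c=1) C(c=1) D(c=3)]
  7. access C: HIT, count now 2. Cache: [Y(c=1) U(c=1) C(c=2) D(c=3)]
  8. access M: MISS. Cache: [Y(c=1) U(c=1) M(c=1) C(c=2) D(c=3)]
  9. access S: MISS, evict Y(c=1). Cache: [U(c=1) M(c=1) S(c=1) C(c=2) D(c=3)]
  10. access D: HIT, count now 4. Cache: [U(c=1) M(c=1) S(c=1) C(c=2) D(c=4)]
  11. access E: MISS, evict U(c=1). Cache: [M(c=1) S(c=1) E(c=1) C(c=2) D(c=4)]
  12. access C: HIT, count now 3. Cache: [M(c=1) S(c=1) E(c=1) C(c=3) D(c=4)]
Total: 5 hits, 7 misses, 2 evictions

Answer: M S E C D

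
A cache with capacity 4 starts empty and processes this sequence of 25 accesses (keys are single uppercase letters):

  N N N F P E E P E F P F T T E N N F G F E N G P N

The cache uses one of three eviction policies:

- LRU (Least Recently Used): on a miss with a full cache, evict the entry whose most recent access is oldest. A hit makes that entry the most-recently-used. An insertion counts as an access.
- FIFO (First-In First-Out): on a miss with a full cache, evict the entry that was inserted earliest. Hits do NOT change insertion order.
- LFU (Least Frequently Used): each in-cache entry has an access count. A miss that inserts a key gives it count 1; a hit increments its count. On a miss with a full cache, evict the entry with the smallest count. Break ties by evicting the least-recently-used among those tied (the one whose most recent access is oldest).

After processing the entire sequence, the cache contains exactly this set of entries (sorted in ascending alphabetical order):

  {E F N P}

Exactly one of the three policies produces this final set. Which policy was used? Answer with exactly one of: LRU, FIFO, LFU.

Answer: LFU

Derivation:
Simulating under each policy and comparing final sets:
  LRU: final set = {E G N P} -> differs
  FIFO: final set = {E G N P} -> differs
  LFU: final set = {E F N P} -> MATCHES target
Only LFU produces the target set.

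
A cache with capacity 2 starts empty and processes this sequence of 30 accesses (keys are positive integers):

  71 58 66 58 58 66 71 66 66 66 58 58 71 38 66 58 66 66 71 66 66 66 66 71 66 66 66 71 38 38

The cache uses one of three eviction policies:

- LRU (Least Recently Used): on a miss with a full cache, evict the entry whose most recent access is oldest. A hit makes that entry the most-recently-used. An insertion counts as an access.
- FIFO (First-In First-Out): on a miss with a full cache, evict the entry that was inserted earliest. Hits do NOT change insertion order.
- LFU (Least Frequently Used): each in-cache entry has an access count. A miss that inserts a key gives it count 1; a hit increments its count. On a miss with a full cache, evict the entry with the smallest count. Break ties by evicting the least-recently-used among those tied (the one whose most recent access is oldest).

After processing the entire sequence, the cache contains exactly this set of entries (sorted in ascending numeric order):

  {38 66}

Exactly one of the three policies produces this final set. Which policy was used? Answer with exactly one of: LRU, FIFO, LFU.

Answer: FIFO

Derivation:
Simulating under each policy and comparing final sets:
  LRU: final set = {38 71} -> differs
  FIFO: final set = {38 66} -> MATCHES target
  LFU: final set = {38 58} -> differs
Only FIFO produces the target set.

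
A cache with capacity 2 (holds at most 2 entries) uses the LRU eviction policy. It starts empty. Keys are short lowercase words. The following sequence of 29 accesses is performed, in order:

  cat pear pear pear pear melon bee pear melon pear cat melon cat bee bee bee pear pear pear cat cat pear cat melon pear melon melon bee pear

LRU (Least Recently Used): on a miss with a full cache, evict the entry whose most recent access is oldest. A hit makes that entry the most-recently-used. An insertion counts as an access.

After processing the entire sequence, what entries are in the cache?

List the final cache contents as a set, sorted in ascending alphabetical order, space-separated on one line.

LRU simulation (capacity=2):
  1. access cat: MISS. Cache (LRU->MRU): [cat]
  2. access pear: MISS. Cache (LRU->MRU): [cat pear]
  3. access pear: HIT. Cache (LRU->MRU): [cat pear]
  4. access pear: HIT. Cache (LRU->MRU): [cat pear]
  5. access pear: HIT. Cache (LRU->MRU): [cat pear]
  6. access melon: MISS, evict cat. Cache (LRU->MRU): [pear melon]
  7. access bee: MISS, evict pear. Cache (LRU->MRU): [melon bee]
  8. access pear: MISS, evict melon. Cache (LRU->MRU): [bee pear]
  9. access melon: MISS, evict bee. Cache (LRU->MRU): [pear melon]
  10. access pear: HIT. Cache (LRU->MRU): [melon pear]
  11. access cat: MISS, evict melon. Cache (LRU->MRU): [pear cat]
  12. access melon: MISS, evict pear. Cache (LRU->MRU): [cat melon]
  13. access cat: HIT. Cache (LRU->MRU): [melon cat]
  14. access bee: MISS, evict melon. Cache (LRU->MRU): [cat bee]
  15. access bee: HIT. Cache (LRU->MRU): [cat bee]
  16. access bee: HIT. Cache (LRU->MRU): [cat bee]
  17. access pear: MISS, evict cat. Cache (LRU->MRU): [bee pear]
  18. access pear: HIT. Cache (LRU->MRU): [bee pear]
  19. access pear: HIT. Cache (LRU->MRU): [bee pear]
  20. access cat: MISS, evict bee. Cache (LRU->MRU): [pear cat]
  21. access cat: HIT. Cache (LRU->MRU): [pear cat]
  22. access pear: HIT. Cache (LRU->MRU): [cat pear]
  23. access cat: HIT. Cache (LRU->MRU): [pear cat]
  24. access melon: MISS, evict pear. Cache (LRU->MRU): [cat melon]
  25. access pear: MISS, evict cat. Cache (LRU->MRU): [melon pear]
  26. access melon: HIT. Cache (LRU->MRU): [pear melon]
  27. access melon: HIT. Cache (LRU->MRU): [pear melon]
  28. access bee: MISS, evict pear. Cache (LRU->MRU): [melon bee]
  29. access pear: MISS, evict melon. Cache (LRU->MRU): [bee pear]
Total: 14 hits, 15 misses, 13 evictions

Answer: bee pear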